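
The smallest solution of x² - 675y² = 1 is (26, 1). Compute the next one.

Solutions to x² - Dy² = 1 are generated by powers of (x₀ + y₀√D).
The next solution satisfies x₁ + y₁√675 = (x₀ + y₀√675)², giving:
x₁ = x₀² + 675y₀² = 26² + 675·1² = 676 + 675 = 1351
y₁ = 2x₀y₀ = 2·26·1 = 52

Verify: 1351² - 675·52² = 1825201 - 1825200 = 1 ✓

x = 1351, y = 52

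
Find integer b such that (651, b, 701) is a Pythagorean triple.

b² = c² - a² = 701² - 651² = 491401 - 423801 = 67600
b = sqrt(67600) = 260

260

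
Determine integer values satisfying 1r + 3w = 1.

Step 1: Check solvability.
gcd(1, 3) = 1
Since 1 divides 1, solutions exist.

Step 2: Apply extended Euclidean algorithm to find gcd.
We find integers such that 1*x0 + 3*y0 = 1

Step 3: Scale the particular solution.
Multiply by 1/1 = 1:
r = 1, w = 0

Step 4: Verify.
1*(1) + 3*(0) = 1 = 1 ✓

r = 1, w = 0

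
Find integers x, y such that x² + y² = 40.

We need to find integers x, y > 0 such that x² + y² = 40.
Trying x = 2: y² = 40 - 2² = 40 - 4 = 36
y = 6
Check: 2² + 6² = 4 + 36 = 40 ✓

40 = 2² + 6²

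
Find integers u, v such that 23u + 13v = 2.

Step 1: Check solvability.
gcd(23, 13) = 1
Since 1 divides 2, solutions exist.

Step 2: Apply extended Euclidean algorithm to find gcd.
We find integers such that 23*x0 + 13*y0 = 1

Step 3: Scale the particular solution.
Multiply by 2/1 = 2:
u = 8, v = -14

Step 4: Verify.
23*(8) + 13*(-14) = 2 = 2 ✓

u = 8, v = -14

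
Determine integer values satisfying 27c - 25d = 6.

Step 1: Check solvability.
gcd(27, 25) = 1
Since 1 divides 6, solutions exist.

Step 2: Apply extended Euclidean algorithm to find gcd.
We find integers such that 27*x0 + 25*y0 = 1

Step 3: Scale the particular solution.
Multiply by 6/1 = 6:
c = -72, d = -78

Step 4: Verify.
27*(-72) - 25*(-78) = 6 = 6 ✓

c = -72, d = -78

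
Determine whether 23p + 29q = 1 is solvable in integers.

Step 1: Compute gcd(23, 29).
gcd(23, 29) = 1

Step 2: Check divisibility.
Does 1 divide 1? 1 = 1 x 1, so yes.

By the theorem on linear Diophantine equations, 23p + 29q = 1 has integer solutions if and only if gcd(23, 29) divides 1. Since 1 | 1, solutions exist.

Yes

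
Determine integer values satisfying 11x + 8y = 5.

Step 1: Check solvability.
gcd(11, 8) = 1
Since 1 divides 5, solutions exist.

Step 2: Apply extended Euclidean algorithm to find gcd.
We find integers such that 11*x0 + 8*y0 = 1

Step 3: Scale the particular solution.
Multiply by 5/1 = 5:
x = 15, y = -20

Step 4: Verify.
11*(15) + 8*(-20) = 5 = 5 ✓

x = 15, y = -20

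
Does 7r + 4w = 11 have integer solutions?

Step 1: Compute gcd(7, 4).
gcd(7, 4) = 1

Step 2: Check divisibility.
Does 1 divide 11? 11 = 1 x 11, so yes.

By the theorem on linear Diophantine equations, 7r + 4w = 11 has integer solutions if and only if gcd(7, 4) divides 11. Since 1 | 11, solutions exist.

Yes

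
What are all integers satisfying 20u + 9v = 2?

Step 1: Compute gcd(20, 9) = 1.
Since 1 divides 2, solutions exist.

Step 2: Find a particular solution using extended Euclidean algorithm.
We get u₀ = -8, v₀ = 18.
Check: 20*-8 + 9*18 = 2 = 2 ✓

Step 3: Write the general solution.
u = -8 + (9/1)t = -8 + 9t
v = 18 - (20/1)t = 18 - 20t
for any integer t.

u = -8 + 9t, v = 18 - 20t for integer t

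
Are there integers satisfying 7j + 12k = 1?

Step 1: Compute gcd(7, 12).
gcd(7, 12) = 1

Step 2: Check divisibility.
Does 1 divide 1? 1 = 1 x 1, so yes.

By the theorem on linear Diophantine equations, 7j + 12k = 1 has integer solutions if and only if gcd(7, 12) divides 1. Since 1 | 1, solutions exist.

Yes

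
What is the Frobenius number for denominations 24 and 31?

For two coprime denominations a and b, the Frobenius number (largest value not representable as a non-negative combination) is ab - a - b.
Here gcd(24, 31) = 1, so they are coprime.
F(24, 31) = 24·31 - 24 - 31 = 744 - 55 = 689

689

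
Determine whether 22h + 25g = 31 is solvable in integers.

Step 1: Compute gcd(22, 25).
gcd(22, 25) = 1

Step 2: Check divisibility.
Does 1 divide 31? 31 = 1 x 31, so yes.

By the theorem on linear Diophantine equations, 22h + 25g = 31 has integer solutions if and only if gcd(22, 25) divides 31. Since 1 | 31, solutions exist.

Yes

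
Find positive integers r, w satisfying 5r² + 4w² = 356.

Try small values of r and check whether (356 - 5r²)/4 is a perfect square.
r = 8: 5·8² = 320, so 4w² = 356 - 320 = 36, giving w² = 9, w = 3.
Check: 5·8² + 4·3² = 320 + 36 = 356 ✓

r = 8, w = 3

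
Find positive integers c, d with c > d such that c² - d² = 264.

Factor: c² - d² = (c+d)(c-d) = 264.
We need two factors of 264 with the same parity.
Use c+d = 132 and c-d = 2 (product 132·2 = 264).
Adding: 2c = 134, so c = 67.
Subtracting: 2d = 130, so d = 65.
Check: 67² - 65² = 4489 - 4225 = 264 ✓

c = 67, d = 65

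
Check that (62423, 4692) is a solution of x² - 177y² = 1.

Compute x² = 62423² = 3896630929
Compute 177y² = 177·4692² = 177·22014864 = 3896630928
x² - 177y² = 3896630929 - 3896630928 = 1
Since this equals 1, (62423, 4692) is a solution.

Yes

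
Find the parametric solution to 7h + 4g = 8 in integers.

Step 1: Compute gcd(7, 4) = 1.
Since 1 divides 8, solutions exist.

Step 2: Find a particular solution using extended Euclidean algorithm.
We get h₀ = -8, g₀ = 16.
Check: 7*-8 + 4*16 = 8 = 8 ✓

Step 3: Write the general solution.
h = -8 + (4/1)t = -8 + 4t
g = 16 - (7/1)t = 16 - 7t
for any integer t.

h = -8 + 4t, g = 16 - 7t for integer t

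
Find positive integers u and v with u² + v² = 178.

We need to find integers u, v > 0 such that u² + v² = 178.
Trying u = 3: v² = 178 - 3² = 178 - 9 = 169
v = 13
Check: 3² + 13² = 9 + 169 = 178 ✓

178 = 3² + 13²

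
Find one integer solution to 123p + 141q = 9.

Step 1: Check solvability.
gcd(123, 141) = 3
Since 3 divides 9, solutions exist.

Step 2: Apply extended Euclidean algorithm to find gcd.
We find integers such that 123*x0 + 141*y0 = 3

Step 3: Scale the particular solution.
Multiply by 9/3 = 3:
p = -24, q = 21

Step 4: Verify.
123*(-24) + 141*(21) = 9 = 9 ✓

p = -24, q = 21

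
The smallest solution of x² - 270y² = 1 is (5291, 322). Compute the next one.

Solutions to x² - Dy² = 1 are generated by powers of (x₀ + y₀√D).
The next solution satisfies x₁ + y₁√270 = (x₀ + y₀√270)², giving:
x₁ = x₀² + 270y₀² = 5291² + 270·322² = 27994681 + 27994680 = 55989361
y₁ = 2x₀y₀ = 2·5291·322 = 3407404

Verify: 55989361² - 270·3407404² = 3134808545188321 - 3134808545188320 = 1 ✓

x = 55989361, y = 3407404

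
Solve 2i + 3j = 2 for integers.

Step 1: Check solvability.
gcd(2, 3) = 1
Since 1 divides 2, solutions exist.

Step 2: Apply extended Euclidean algorithm to find gcd.
We find integers such that 2*x0 + 3*y0 = 1

Step 3: Scale the particular solution.
Multiply by 2/1 = 2:
i = -2, j = 2

Step 4: Verify.
2*(-2) + 3*(2) = 2 = 2 ✓

i = -2, j = 2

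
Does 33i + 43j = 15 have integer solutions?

Step 1: Compute gcd(33, 43).
gcd(33, 43) = 1

Step 2: Check divisibility.
Does 1 divide 15? 15 = 1 x 15, so yes.

By the theorem on linear Diophantine equations, 33i + 43j = 15 has integer solutions if and only if gcd(33, 43) divides 15. Since 1 | 15, solutions exist.

Yes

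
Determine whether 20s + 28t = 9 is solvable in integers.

Step 1: Compute gcd(20, 28).
gcd(20, 28) = 4

Step 2: Check divisibility.
Does 4 divide 9? 9 = 4 x 2 + 1, so no.

By the theorem on linear Diophantine equations, 20s + 28t = 9 has integer solutions if and only if gcd(20, 28) divides 9. Since 4 does not divide 9, no solutions exist.

No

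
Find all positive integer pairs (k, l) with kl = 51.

The positive divisors of 51 are: 1, 3, 17, 51.
Each divisor d gives the pair (d, 51/d):
(1, 51), (3, 17), (17, 3), (51, 1)

(1, 51), (3, 17), (17, 3), (51, 1)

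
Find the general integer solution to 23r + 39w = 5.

Step 1: Compute gcd(23, 39) = 1.
Since 1 divides 5, solutions exist.

Step 2: Find a particular solution using extended Euclidean algorithm.
We get r₀ = 85, w₀ = -50.
Check: 23*85 + 39*-50 = 5 = 5 ✓

Step 3: Write the general solution.
r = 85 + (39/1)t = 85 + 39t
w = -50 - (23/1)t = -50 - 23t
for any integer t.

r = 85 + 39t, w = -50 - 23t for integer t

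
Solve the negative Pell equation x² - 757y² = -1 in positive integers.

We need x² = 757y² - 1. Try successive y:
y = 1: x² = 757·1² - 1 = 756, not a perfect square
y = 2: x² = 757·2² - 1 = 3027, not a perfect square
y = 3: x² = 757·3² - 1 = 6812, not a perfect square
...
y = 49769: x² = 757·49769² - 1 = 1875053694276 = 1369326² ✓
Check: 1369326² - 757·49769² = 1875053694276 - 1875053694277 = -1 ✓

x = 1369326, y = 49769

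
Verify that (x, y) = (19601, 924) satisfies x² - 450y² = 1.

Compute x² = 19601² = 384199201
Compute 450y² = 450·924² = 450·853776 = 384199200
x² - 450y² = 384199201 - 384199200 = 1
Since this equals 1, (19601, 924) is a solution.

Yes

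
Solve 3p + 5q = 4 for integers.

Step 1: Check solvability.
gcd(3, 5) = 1
Since 1 divides 4, solutions exist.

Step 2: Apply extended Euclidean algorithm to find gcd.
We find integers such that 3*x0 + 5*y0 = 1

Step 3: Scale the particular solution.
Multiply by 4/1 = 4:
p = 8, q = -4

Step 4: Verify.
3*(8) + 5*(-4) = 4 = 4 ✓

p = 8, q = -4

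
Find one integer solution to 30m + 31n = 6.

Step 1: Check solvability.
gcd(30, 31) = 1
Since 1 divides 6, solutions exist.

Step 2: Apply extended Euclidean algorithm to find gcd.
We find integers such that 30*x0 + 31*y0 = 1

Step 3: Scale the particular solution.
Multiply by 6/1 = 6:
m = -6, n = 6

Step 4: Verify.
30*(-6) + 31*(6) = 6 = 6 ✓

m = -6, n = 6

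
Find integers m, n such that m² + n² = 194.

We need to find integers m, n > 0 such that m² + n² = 194.
Trying m = 5: n² = 194 - 5² = 194 - 25 = 169
n = 13
Check: 5² + 13² = 25 + 169 = 194 ✓

194 = 5² + 13²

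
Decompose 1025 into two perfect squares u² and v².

We need to find integers u, v > 0 such that u² + v² = 1025.
Trying u = 1: v² = 1025 - 1² = 1025 - 1 = 1024
v = 32
Check: 1² + 32² = 1 + 1024 = 1025 ✓

1025 = 1² + 32²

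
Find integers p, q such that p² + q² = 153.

We need to find integers p, q > 0 such that p² + q² = 153.
Trying p = 3: q² = 153 - 3² = 153 - 9 = 144
q = 12
Check: 3² + 12² = 9 + 144 = 153 ✓

153 = 3² + 12²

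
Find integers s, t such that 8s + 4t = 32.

Step 1: Check solvability.
gcd(8, 4) = 4
Since 4 divides 32, solutions exist.

Step 2: Apply extended Euclidean algorithm to find gcd.
We find integers such that 8*x0 + 4*y0 = 4

Step 3: Scale the particular solution.
Multiply by 32/4 = 8:
s = 0, t = 8

Step 4: Verify.
8*(0) + 4*(8) = 32 = 32 ✓

s = 0, t = 8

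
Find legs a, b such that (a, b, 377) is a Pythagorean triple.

We need a² + b² = 377² = 142129.
Trying: 135² + 352² = 18225 + 123904 = 142129 ✓

(135, 352, 377)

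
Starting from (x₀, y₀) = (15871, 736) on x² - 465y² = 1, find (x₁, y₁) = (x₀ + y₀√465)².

Solutions to x² - Dy² = 1 are generated by powers of (x₀ + y₀√D).
The next solution satisfies x₁ + y₁√465 = (x₀ + y₀√465)², giving:
x₁ = x₀² + 465y₀² = 15871² + 465·736² = 251888641 + 251888640 = 503777281
y₁ = 2x₀y₀ = 2·15871·736 = 23362112

Verify: 503777281² - 465·23362112² = 253791548851752961 - 253791548851752960 = 1 ✓

x = 503777281, y = 23362112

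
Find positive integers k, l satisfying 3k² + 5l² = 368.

Try small values of k and check whether (368 - 3k²)/5 is a perfect square.
k = 4: 3·4² = 48, so 5l² = 368 - 48 = 320, giving l² = 64, l = 8.
Check: 3·4² + 5·8² = 48 + 320 = 368 ✓

k = 4, l = 8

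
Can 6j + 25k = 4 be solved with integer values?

Step 1: Compute gcd(6, 25).
gcd(6, 25) = 1

Step 2: Check divisibility.
Does 1 divide 4? 4 = 1 x 4, so yes.

By the theorem on linear Diophantine equations, 6j + 25k = 4 has integer solutions if and only if gcd(6, 25) divides 4. Since 1 | 4, solutions exist.

Yes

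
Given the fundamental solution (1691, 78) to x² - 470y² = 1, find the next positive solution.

Solutions to x² - Dy² = 1 are generated by powers of (x₀ + y₀√D).
The next solution satisfies x₁ + y₁√470 = (x₀ + y₀√470)², giving:
x₁ = x₀² + 470y₀² = 1691² + 470·78² = 2859481 + 2859480 = 5718961
y₁ = 2x₀y₀ = 2·1691·78 = 263796

Verify: 5718961² - 470·263796² = 32706514919521 - 32706514919520 = 1 ✓

x = 5718961, y = 263796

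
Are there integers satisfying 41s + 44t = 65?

Step 1: Compute gcd(41, 44).
gcd(41, 44) = 1

Step 2: Check divisibility.
Does 1 divide 65? 65 = 1 x 65, so yes.

By the theorem on linear Diophantine equations, 41s + 44t = 65 has integer solutions if and only if gcd(41, 44) divides 65. Since 1 | 65, solutions exist.

Yes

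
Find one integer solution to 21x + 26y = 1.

Step 1: Check solvability.
gcd(21, 26) = 1
Since 1 divides 1, solutions exist.

Step 2: Apply extended Euclidean algorithm to find gcd.
We find integers such that 21*x0 + 26*y0 = 1

Step 3: Scale the particular solution.
Multiply by 1/1 = 1:
x = 5, y = -4

Step 4: Verify.
21*(5) + 26*(-4) = 1 = 1 ✓

x = 5, y = -4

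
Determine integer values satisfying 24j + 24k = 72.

Step 1: Check solvability.
gcd(24, 24) = 24
Since 24 divides 72, solutions exist.

Step 2: Apply extended Euclidean algorithm to find gcd.
We find integers such that 24*x0 + 24*y0 = 24

Step 3: Scale the particular solution.
Multiply by 72/24 = 3:
j = 0, k = 3

Step 4: Verify.
24*(0) + 24*(3) = 72 = 72 ✓

j = 0, k = 3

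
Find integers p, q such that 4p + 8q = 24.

Step 1: Check solvability.
gcd(4, 8) = 4
Since 4 divides 24, solutions exist.

Step 2: Apply extended Euclidean algorithm to find gcd.
We find integers such that 4*x0 + 8*y0 = 4

Step 3: Scale the particular solution.
Multiply by 24/4 = 6:
p = 6, q = 0

Step 4: Verify.
4*(6) + 8*(0) = 24 = 24 ✓

p = 6, q = 0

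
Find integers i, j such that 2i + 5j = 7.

Step 1: Check solvability.
gcd(2, 5) = 1
Since 1 divides 7, solutions exist.

Step 2: Apply extended Euclidean algorithm to find gcd.
We find integers such that 2*x0 + 5*y0 = 1

Step 3: Scale the particular solution.
Multiply by 7/1 = 7:
i = -14, j = 7

Step 4: Verify.
2*(-14) + 5*(7) = 7 = 7 ✓

i = -14, j = 7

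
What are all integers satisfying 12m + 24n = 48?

Step 1: Compute gcd(12, 24) = 12.
Since 12 divides 48, solutions exist.

Step 2: Find a particular solution using extended Euclidean algorithm.
We get m₀ = 4, n₀ = 0.
Check: 12*4 + 24*0 = 48 = 48 ✓

Step 3: Write the general solution.
m = 4 + (24/12)t = 4 + 2t
n = 0 - (12/12)t = 0 - 1t
for any integer t.

m = 4 + 2t, n = 0 - 1t for integer t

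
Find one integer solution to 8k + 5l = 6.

Step 1: Check solvability.
gcd(8, 5) = 1
Since 1 divides 6, solutions exist.

Step 2: Apply extended Euclidean algorithm to find gcd.
We find integers such that 8*x0 + 5*y0 = 1

Step 3: Scale the particular solution.
Multiply by 6/1 = 6:
k = 12, l = -18

Step 4: Verify.
8*(12) + 5*(-18) = 6 = 6 ✓

k = 12, l = -18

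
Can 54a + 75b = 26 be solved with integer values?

Step 1: Compute gcd(54, 75).
gcd(54, 75) = 3

Step 2: Check divisibility.
Does 3 divide 26? 26 = 3 x 8 + 2, so no.

By the theorem on linear Diophantine equations, 54a + 75b = 26 has integer solutions if and only if gcd(54, 75) divides 26. Since 3 does not divide 26, no solutions exist.

No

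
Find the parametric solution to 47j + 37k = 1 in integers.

Step 1: Compute gcd(47, 37) = 1.
Since 1 divides 1, solutions exist.

Step 2: Find a particular solution using extended Euclidean algorithm.
We get j₀ = -11, k₀ = 14.
Check: 47*-11 + 37*14 = 1 = 1 ✓

Step 3: Write the general solution.
j = -11 + (37/1)t = -11 + 37t
k = 14 - (47/1)t = 14 - 47t
for any integer t.

j = -11 + 37t, k = 14 - 47t for integer t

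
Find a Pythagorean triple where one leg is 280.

We need the other leg and hypotenuse such that 280² + x² = c².
Take x = 759, c = 809: 280² + 759² = 78400 + 576081 = 654481 = 809² ✓
Triple: (759, 280, 809)

(759, 280, 809)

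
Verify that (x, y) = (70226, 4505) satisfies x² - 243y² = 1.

Compute x² = 70226² = 4931691076
Compute 243y² = 243·4505² = 243·20295025 = 4931691075
x² - 243y² = 4931691076 - 4931691075 = 1
Since this equals 1, (70226, 4505) is a solution.

Yes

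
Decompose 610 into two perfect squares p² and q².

We need to find integers p, q > 0 such that p² + q² = 610.
Trying p = 9: q² = 610 - 9² = 610 - 81 = 529
q = 23
Check: 9² + 23² = 81 + 529 = 610 ✓

610 = 9² + 23²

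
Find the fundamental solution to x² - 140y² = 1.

We seek the smallest positive integers (x, y) with x² - 140y² = 1, i.e., x² = 140y² + 1.
Try successive y values:
y = 1: x² = 140·1² + 1 = 141, not a perfect square
y = 2: x² = 140·2² + 1 = 561, not a perfect square
y = 3: x² = 140·3² + 1 = 1261, not a perfect square
... continuing the search (or via continued fractions) ...
y = 6: x² = 140·6² + 1 = 5041, x = 71 ✓

Verify: 71² - 140·6² = 5041 - 5040 = 1 ✓

x = 71, y = 6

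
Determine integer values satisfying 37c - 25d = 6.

Step 1: Check solvability.
gcd(37, 25) = 1
Since 1 divides 6, solutions exist.

Step 2: Apply extended Euclidean algorithm to find gcd.
We find integers such that 37*x0 + 25*y0 = 1

Step 3: Scale the particular solution.
Multiply by 6/1 = 6:
c = -12, d = -18

Step 4: Verify.
37*(-12) - 25*(-18) = 6 = 6 ✓

c = -12, d = -18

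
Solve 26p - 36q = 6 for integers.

Step 1: Check solvability.
gcd(26, 36) = 2
Since 2 divides 6, solutions exist.

Step 2: Apply extended Euclidean algorithm to find gcd.
We find integers such that 26*x0 + 36*y0 = 2

Step 3: Scale the particular solution.
Multiply by 6/2 = 3:
p = 21, q = 15

Step 4: Verify.
26*(21) - 36*(15) = 6 = 6 ✓

p = 21, q = 15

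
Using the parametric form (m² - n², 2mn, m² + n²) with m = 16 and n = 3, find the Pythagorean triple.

a = m² - n² = 16² - 3² = 256 - 9 = 247
b = 2mn = 2·16·3 = 96
c = m² + n² = 256 + 9 = 265
Verify: 247² + 96² = 61009 + 9216 = 70225 = 265² ✓

(247, 96, 265)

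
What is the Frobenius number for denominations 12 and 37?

For two coprime denominations a and b, the Frobenius number (largest value not representable as a non-negative combination) is ab - a - b.
Here gcd(12, 37) = 1, so they are coprime.
F(12, 37) = 12·37 - 12 - 37 = 444 - 49 = 395

395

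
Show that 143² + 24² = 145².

Compute a² + b²:
143² + 24² = 20449 + 576 = 21025
Compute c²:
145² = 21025
Since 21025 = 21025, it is a Pythagorean triple.

Yes, it is a Pythagorean triple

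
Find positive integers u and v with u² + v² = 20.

We need to find integers u, v > 0 such that u² + v² = 20.
Trying u = 2: v² = 20 - 2² = 20 - 4 = 16
v = 4
Check: 2² + 4² = 4 + 16 = 20 ✓

20 = 2² + 4²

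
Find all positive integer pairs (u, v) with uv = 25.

The positive divisors of 25 are: 1, 5, 25.
Each divisor d gives the pair (d, 25/d):
(1, 25), (5, 5), (25, 1)

(1, 25), (5, 5), (25, 1)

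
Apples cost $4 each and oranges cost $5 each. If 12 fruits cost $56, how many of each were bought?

Let a = apples, o = oranges.
a + o = 12
4a + 5o = 56
Substitute o = 12 - a:
4a + 5(12 - a) = 56
(4 - 5)a = 56 - 60
-1a = -4
a = 4, o = 12 - 4 = 8

Apples: 4, Oranges: 8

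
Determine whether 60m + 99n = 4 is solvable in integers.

Step 1: Compute gcd(60, 99).
gcd(60, 99) = 3

Step 2: Check divisibility.
Does 3 divide 4? 4 = 3 x 1 + 1, so no.

By the theorem on linear Diophantine equations, 60m + 99n = 4 has integer solutions if and only if gcd(60, 99) divides 4. Since 3 does not divide 4, no solutions exist.

No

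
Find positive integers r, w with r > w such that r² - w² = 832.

Factor: r² - w² = (r+w)(r-w) = 832.
We need two factors of 832 with the same parity.
Use r+w = 416 and r-w = 2 (product 416·2 = 832).
Adding: 2r = 418, so r = 209.
Subtracting: 2w = 414, so w = 207.
Check: 209² - 207² = 43681 - 42849 = 832 ✓

r = 209, w = 207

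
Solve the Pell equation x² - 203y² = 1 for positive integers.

We seek the smallest positive integers (x, y) with x² - 203y² = 1, i.e., x² = 203y² + 1.
Try successive y values:
y = 1: x² = 203·1² + 1 = 204, not a perfect square
y = 2: x² = 203·2² + 1 = 813, not a perfect square
y = 3: x² = 203·3² + 1 = 1828, not a perfect square
... continuing the search (or via continued fractions) ...
y = 4: x² = 203·4² + 1 = 3249, x = 57 ✓

Verify: 57² - 203·4² = 3249 - 3248 = 1 ✓

x = 57, y = 4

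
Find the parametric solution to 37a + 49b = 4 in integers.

Step 1: Compute gcd(37, 49) = 1.
Since 1 divides 4, solutions exist.

Step 2: Find a particular solution using extended Euclidean algorithm.
We get a₀ = 16, b₀ = -12.
Check: 37*16 + 49*-12 = 4 = 4 ✓

Step 3: Write the general solution.
a = 16 + (49/1)t = 16 + 49t
b = -12 - (37/1)t = -12 - 37t
for any integer t.

a = 16 + 49t, b = -12 - 37t for integer t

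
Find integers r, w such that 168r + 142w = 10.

Step 1: Check solvability.
gcd(168, 142) = 2
Since 2 divides 10, solutions exist.

Step 2: Apply extended Euclidean algorithm to find gcd.
We find integers such that 168*x0 + 142*y0 = 2

Step 3: Scale the particular solution.
Multiply by 10/2 = 5:
r = 55, w = -65

Step 4: Verify.
168*(55) + 142*(-65) = 10 = 10 ✓

r = 55, w = -65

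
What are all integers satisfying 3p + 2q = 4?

Step 1: Compute gcd(3, 2) = 1.
Since 1 divides 4, solutions exist.

Step 2: Find a particular solution using extended Euclidean algorithm.
We get p₀ = 4, q₀ = -4.
Check: 3*4 + 2*-4 = 4 = 4 ✓

Step 3: Write the general solution.
p = 4 + (2/1)t = 4 + 2t
q = -4 - (3/1)t = -4 - 3t
for any integer t.

p = 4 + 2t, q = -4 - 3t for integer t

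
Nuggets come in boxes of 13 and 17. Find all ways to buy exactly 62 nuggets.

We need non-negative integers (x, y) with 13x + 17y = 62.
For each x in 0..4, check if 62 - 13x is a non-negative multiple of 17.
No x yields an integer y ≥ 0.

No solution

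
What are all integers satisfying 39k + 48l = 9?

Step 1: Compute gcd(39, 48) = 3.
Since 3 divides 9, solutions exist.

Step 2: Find a particular solution using extended Euclidean algorithm.
We get k₀ = 15, l₀ = -12.
Check: 39*15 + 48*-12 = 9 = 9 ✓

Step 3: Write the general solution.
k = 15 + (48/3)t = 15 + 16t
l = -12 - (39/3)t = -12 - 13t
for any integer t.

k = 15 + 16t, l = -12 - 13t for integer t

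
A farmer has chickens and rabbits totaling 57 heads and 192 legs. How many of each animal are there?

Let c = chickens, r = rabbits.
Heads: c + r = 57
Legs: 2c + 4r = 192
From the first equation, c = 57 - r. Substitute:
2(57 - r) + 4r = 192
114 + 2r = 192
r = (192 - 114)/2 = 39
c = 57 - 39 = 18

Chickens: 18, Rabbits: 39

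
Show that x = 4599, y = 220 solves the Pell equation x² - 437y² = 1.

Compute x² = 4599² = 21150801
Compute 437y² = 437·220² = 437·48400 = 21150800
x² - 437y² = 21150801 - 21150800 = 1
Since this equals 1, (4599, 220) is a solution.

Yes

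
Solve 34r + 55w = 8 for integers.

Step 1: Check solvability.
gcd(34, 55) = 1
Since 1 divides 8, solutions exist.

Step 2: Apply extended Euclidean algorithm to find gcd.
We find integers such that 34*x0 + 55*y0 = 1

Step 3: Scale the particular solution.
Multiply by 8/1 = 8:
r = -168, w = 104

Step 4: Verify.
34*(-168) + 55*(104) = 8 = 8 ✓

r = -168, w = 104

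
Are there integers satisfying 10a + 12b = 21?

Step 1: Compute gcd(10, 12).
gcd(10, 12) = 2

Step 2: Check divisibility.
Does 2 divide 21? 21 = 2 x 10 + 1, so no.

By the theorem on linear Diophantine equations, 10a + 12b = 21 has integer solutions if and only if gcd(10, 12) divides 21. Since 2 does not divide 21, no solutions exist.

No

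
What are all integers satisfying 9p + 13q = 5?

Step 1: Compute gcd(9, 13) = 1.
Since 1 divides 5, solutions exist.

Step 2: Find a particular solution using extended Euclidean algorithm.
We get p₀ = 15, q₀ = -10.
Check: 9*15 + 13*-10 = 5 = 5 ✓

Step 3: Write the general solution.
p = 15 + (13/1)t = 15 + 13t
q = -10 - (9/1)t = -10 - 9t
for any integer t.

p = 15 + 13t, q = -10 - 9t for integer t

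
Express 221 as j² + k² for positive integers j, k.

We need to find integers j, k > 0 such that j² + k² = 221.
Trying j = 5: k² = 221 - 5² = 221 - 25 = 196
k = 14
Check: 5² + 14² = 25 + 196 = 221 ✓

221 = 5² + 14²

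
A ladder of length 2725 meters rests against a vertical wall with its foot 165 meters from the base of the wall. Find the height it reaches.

The ladder, wall, and ground form a right triangle with hypotenuse 2725 and one leg 165.
By the Pythagorean theorem: h² = 2725² - 165² = 7425625 - 27225 = 7398400
h = √7398400 = 2720 meters

2720 meters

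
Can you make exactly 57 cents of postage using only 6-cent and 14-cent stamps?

We need non-negative x, y with 6x + 14y = 57.
gcd(6, 14) = 2, and 2 does not divide 57.
No integer solutions exist, so certainly no non-negative ones.

No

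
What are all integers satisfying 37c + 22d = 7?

Step 1: Compute gcd(37, 22) = 1.
Since 1 divides 7, solutions exist.

Step 2: Find a particular solution using extended Euclidean algorithm.
We get c₀ = 21, d₀ = -35.
Check: 37*21 + 22*-35 = 7 = 7 ✓

Step 3: Write the general solution.
c = 21 + (22/1)t = 21 + 22t
d = -35 - (37/1)t = -35 - 37t
for any integer t.

c = 21 + 22t, d = -35 - 37t for integer t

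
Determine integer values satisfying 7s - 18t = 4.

Step 1: Check solvability.
gcd(7, 18) = 1
Since 1 divides 4, solutions exist.

Step 2: Apply extended Euclidean algorithm to find gcd.
We find integers such that 7*x0 + 18*y0 = 1

Step 3: Scale the particular solution.
Multiply by 4/1 = 4:
s = -20, t = -8

Step 4: Verify.
7*(-20) - 18*(-8) = 4 = 4 ✓

s = -20, t = -8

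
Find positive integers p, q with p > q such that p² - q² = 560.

Factor: p² - q² = (p+q)(p-q) = 560.
We need two factors of 560 with the same parity.
Use p+q = 280 and p-q = 2 (product 280·2 = 560).
Adding: 2p = 282, so p = 141.
Subtracting: 2q = 278, so q = 139.
Check: 141² - 139² = 19881 - 19321 = 560 ✓

p = 141, q = 139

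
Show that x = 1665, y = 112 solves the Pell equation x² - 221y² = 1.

Compute x² = 1665² = 2772225
Compute 221y² = 221·112² = 221·12544 = 2772224
x² - 221y² = 2772225 - 2772224 = 1
Since this equals 1, (1665, 112) is a solution.

Yes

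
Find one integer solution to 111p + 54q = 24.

Step 1: Check solvability.
gcd(111, 54) = 3
Since 3 divides 24, solutions exist.

Step 2: Apply extended Euclidean algorithm to find gcd.
We find integers such that 111*x0 + 54*y0 = 3

Step 3: Scale the particular solution.
Multiply by 24/3 = 8:
p = 8, q = -16

Step 4: Verify.
111*(8) + 54*(-16) = 24 = 24 ✓

p = 8, q = -16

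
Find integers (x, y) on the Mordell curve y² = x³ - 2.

Try small integer x values and check whether x³ - 2 is a perfect square.
x = 3: x³ - 2 = 3³ - 2 = 27 - 2 = 25
Is 25 a perfect square? 5² = 25 ✓
So (x, y) = (3, 5) is a solution.

x = 3, y = 5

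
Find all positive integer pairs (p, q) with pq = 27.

The positive divisors of 27 are: 1, 3, 9, 27.
Each divisor d gives the pair (d, 27/d):
(1, 27), (3, 9), (9, 3), (27, 1)

(1, 27), (3, 9), (9, 3), (27, 1)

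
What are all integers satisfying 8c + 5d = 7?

Step 1: Compute gcd(8, 5) = 1.
Since 1 divides 7, solutions exist.

Step 2: Find a particular solution using extended Euclidean algorithm.
We get c₀ = 14, d₀ = -21.
Check: 8*14 + 5*-21 = 7 = 7 ✓

Step 3: Write the general solution.
c = 14 + (5/1)t = 14 + 5t
d = -21 - (8/1)t = -21 - 8t
for any integer t.

c = 14 + 5t, d = -21 - 8t for integer t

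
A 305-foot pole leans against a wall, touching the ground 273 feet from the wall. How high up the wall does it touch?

The ladder, wall, and ground form a right triangle with hypotenuse 305 and one leg 273.
By the Pythagorean theorem: h² = 305² - 273² = 93025 - 74529 = 18496
h = √18496 = 136 feet

136 feet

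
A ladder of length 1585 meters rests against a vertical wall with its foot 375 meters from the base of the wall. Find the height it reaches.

The ladder, wall, and ground form a right triangle with hypotenuse 1585 and one leg 375.
By the Pythagorean theorem: h² = 1585² - 375² = 2512225 - 140625 = 2371600
h = √2371600 = 1540 meters

1540 meters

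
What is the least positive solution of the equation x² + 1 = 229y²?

We need x² = 229y² - 1. Try successive y:
y = 1: x² = 229·1² - 1 = 228, not a perfect square
y = 2: x² = 229·2² - 1 = 915, not a perfect square
y = 3: x² = 229·3² - 1 = 2060, not a perfect square
...
y = 113: x² = 229·113² - 1 = 2924100 = 1710² ✓
Check: 1710² - 229·113² = 2924100 - 2924101 = -1 ✓

x = 1710, y = 113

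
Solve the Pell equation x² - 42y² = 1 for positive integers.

We seek the smallest positive integers (x, y) with x² - 42y² = 1, i.e., x² = 42y² + 1.
Try successive y values:
y = 1: x² = 42·1² + 1 = 43, not a perfect square
y = 2: x² = 42·2² + 1 = 169, x = 13 ✓

Verify: 13² - 42·2² = 169 - 168 = 1 ✓

x = 13, y = 2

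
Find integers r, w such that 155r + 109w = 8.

Step 1: Check solvability.
gcd(155, 109) = 1
Since 1 divides 8, solutions exist.

Step 2: Apply extended Euclidean algorithm to find gcd.
We find integers such that 155*x0 + 109*y0 = 1

Step 3: Scale the particular solution.
Multiply by 8/1 = 8:
r = -360, w = 512

Step 4: Verify.
155*(-360) + 109*(512) = 8 = 8 ✓

r = -360, w = 512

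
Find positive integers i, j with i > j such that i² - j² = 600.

Factor: i² - j² = (i+j)(i-j) = 600.
We need two factors of 600 with the same parity.
Use i+j = 300 and i-j = 2 (product 300·2 = 600).
Adding: 2i = 302, so i = 151.
Subtracting: 2j = 298, so j = 149.
Check: 151² - 149² = 22801 - 22201 = 600 ✓

i = 151, j = 149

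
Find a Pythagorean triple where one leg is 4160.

We need the other leg and hypotenuse such that 4160² + x² = c².
Take x = 870, c = 4250: 4160² + 870² = 17305600 + 756900 = 18062500 = 4250² ✓
Triple: (870, 4160, 4250)

(870, 4160, 4250)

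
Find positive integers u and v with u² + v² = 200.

We need to find integers u, v > 0 such that u² + v² = 200.
Trying u = 2: v² = 200 - 2² = 200 - 4 = 196
v = 14
Check: 2² + 14² = 4 + 196 = 200 ✓

200 = 2² + 14²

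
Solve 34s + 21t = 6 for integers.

Step 1: Check solvability.
gcd(34, 21) = 1
Since 1 divides 6, solutions exist.

Step 2: Apply extended Euclidean algorithm to find gcd.
We find integers such that 34*x0 + 21*y0 = 1

Step 3: Scale the particular solution.
Multiply by 6/1 = 6:
s = -48, t = 78

Step 4: Verify.
34*(-48) + 21*(78) = 6 = 6 ✓

s = -48, t = 78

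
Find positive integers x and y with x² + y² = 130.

We need to find integers x, y > 0 such that x² + y² = 130.
Trying x = 3: y² = 130 - 3² = 130 - 9 = 121
y = 11
Check: 3² + 11² = 9 + 121 = 130 ✓

130 = 3² + 11²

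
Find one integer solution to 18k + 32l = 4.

Step 1: Check solvability.
gcd(18, 32) = 2
Since 2 divides 4, solutions exist.

Step 2: Apply extended Euclidean algorithm to find gcd.
We find integers such that 18*x0 + 32*y0 = 2

Step 3: Scale the particular solution.
Multiply by 4/2 = 2:
k = -14, l = 8

Step 4: Verify.
18*(-14) + 32*(8) = 4 = 4 ✓

k = -14, l = 8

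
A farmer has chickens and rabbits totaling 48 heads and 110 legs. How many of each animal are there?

Let c = chickens, r = rabbits.
Heads: c + r = 48
Legs: 2c + 4r = 110
From the first equation, c = 48 - r. Substitute:
2(48 - r) + 4r = 110
96 + 2r = 110
r = (110 - 96)/2 = 7
c = 48 - 7 = 41

Chickens: 41, Rabbits: 7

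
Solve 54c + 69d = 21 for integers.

Step 1: Check solvability.
gcd(54, 69) = 3
Since 3 divides 21, solutions exist.

Step 2: Apply extended Euclidean algorithm to find gcd.
We find integers such that 54*x0 + 69*y0 = 3

Step 3: Scale the particular solution.
Multiply by 21/3 = 7:
c = 63, d = -49

Step 4: Verify.
54*(63) + 69*(-49) = 21 = 21 ✓

c = 63, d = -49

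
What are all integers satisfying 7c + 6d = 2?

Step 1: Compute gcd(7, 6) = 1.
Since 1 divides 2, solutions exist.

Step 2: Find a particular solution using extended Euclidean algorithm.
We get c₀ = 2, d₀ = -2.
Check: 7*2 + 6*-2 = 2 = 2 ✓

Step 3: Write the general solution.
c = 2 + (6/1)t = 2 + 6t
d = -2 - (7/1)t = -2 - 7t
for any integer t.

c = 2 + 6t, d = -2 - 7t for integer t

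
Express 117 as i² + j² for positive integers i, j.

We need to find integers i, j > 0 such that i² + j² = 117.
Trying i = 6: j² = 117 - 6² = 117 - 36 = 81
j = 9
Check: 6² + 9² = 36 + 81 = 117 ✓

117 = 6² + 9²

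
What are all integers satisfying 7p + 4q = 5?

Step 1: Compute gcd(7, 4) = 1.
Since 1 divides 5, solutions exist.

Step 2: Find a particular solution using extended Euclidean algorithm.
We get p₀ = -5, q₀ = 10.
Check: 7*-5 + 4*10 = 5 = 5 ✓

Step 3: Write the general solution.
p = -5 + (4/1)t = -5 + 4t
q = 10 - (7/1)t = 10 - 7t
for any integer t.

p = -5 + 4t, q = 10 - 7t for integer t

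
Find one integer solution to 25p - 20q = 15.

Step 1: Check solvability.
gcd(25, 20) = 5
Since 5 divides 15, solutions exist.

Step 2: Apply extended Euclidean algorithm to find gcd.
We find integers such that 25*x0 + 20*y0 = 5

Step 3: Scale the particular solution.
Multiply by 15/5 = 3:
p = 3, q = 3

Step 4: Verify.
25*(3) - 20*(3) = 15 = 15 ✓

p = 3, q = 3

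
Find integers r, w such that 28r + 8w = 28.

Step 1: Check solvability.
gcd(28, 8) = 4
Since 4 divides 28, solutions exist.

Step 2: Apply extended Euclidean algorithm to find gcd.
We find integers such that 28*x0 + 8*y0 = 4

Step 3: Scale the particular solution.
Multiply by 28/4 = 7:
r = 7, w = -21

Step 4: Verify.
28*(7) + 8*(-21) = 28 = 28 ✓

r = 7, w = -21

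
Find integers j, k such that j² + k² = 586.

We need to find integers j, k > 0 such that j² + k² = 586.
Trying j = 15: k² = 586 - 15² = 586 - 225 = 361
k = 19
Check: 15² + 19² = 225 + 361 = 586 ✓

586 = 15² + 19²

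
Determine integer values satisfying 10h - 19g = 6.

Step 1: Check solvability.
gcd(10, 19) = 1
Since 1 divides 6, solutions exist.

Step 2: Apply extended Euclidean algorithm to find gcd.
We find integers such that 10*x0 + 19*y0 = 1

Step 3: Scale the particular solution.
Multiply by 6/1 = 6:
h = 12, g = 6

Step 4: Verify.
10*(12) - 19*(6) = 6 = 6 ✓

h = 12, g = 6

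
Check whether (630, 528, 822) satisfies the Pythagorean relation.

Compute a² + b²:
630² + 528² = 396900 + 278784 = 675684
Compute c²:
822² = 675684
Since 675684 = 675684, it is a Pythagorean triple.

Yes, it is a Pythagorean triple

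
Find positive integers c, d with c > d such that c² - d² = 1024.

Factor: c² - d² = (c+d)(c-d) = 1024.
We need two factors of 1024 with the same parity.
Use c+d = 512 and c-d = 2 (product 512·2 = 1024).
Adding: 2c = 514, so c = 257.
Subtracting: 2d = 510, so d = 255.
Check: 257² - 255² = 66049 - 65025 = 1024 ✓

c = 257, d = 255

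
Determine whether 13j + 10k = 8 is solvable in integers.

Step 1: Compute gcd(13, 10).
gcd(13, 10) = 1

Step 2: Check divisibility.
Does 1 divide 8? 8 = 1 x 8, so yes.

By the theorem on linear Diophantine equations, 13j + 10k = 8 has integer solutions if and only if gcd(13, 10) divides 8. Since 1 | 8, solutions exist.

Yes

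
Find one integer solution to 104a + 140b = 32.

Step 1: Check solvability.
gcd(104, 140) = 4
Since 4 divides 32, solutions exist.

Step 2: Apply extended Euclidean algorithm to find gcd.
We find integers such that 104*x0 + 140*y0 = 4

Step 3: Scale the particular solution.
Multiply by 32/4 = 8:
a = -32, b = 24

Step 4: Verify.
104*(-32) + 140*(24) = 32 = 32 ✓

a = -32, b = 24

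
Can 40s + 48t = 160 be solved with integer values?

Step 1: Compute gcd(40, 48).
gcd(40, 48) = 8

Step 2: Check divisibility.
Does 8 divide 160? 160 = 8 x 20, so yes.

By the theorem on linear Diophantine equations, 40s + 48t = 160 has integer solutions if and only if gcd(40, 48) divides 160. Since 8 | 160, solutions exist.

Yes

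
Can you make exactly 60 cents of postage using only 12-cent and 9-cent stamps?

We need non-negative x, y with 12x + 9y = 60.
gcd(12, 9) = 3 divides 60, so integer solutions exist.
Search for a non-negative one: x = 2 gives 9y = 60 - 24 = 36, so y = 4.
Check: 12·2 + 9·4 = 60 ✓

Yes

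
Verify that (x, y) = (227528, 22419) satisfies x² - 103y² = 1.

Compute x² = 227528² = 51768990784
Compute 103y² = 103·22419² = 103·502611561 = 51768990783
x² - 103y² = 51768990784 - 51768990783 = 1
Since this equals 1, (227528, 22419) is a solution.

Yes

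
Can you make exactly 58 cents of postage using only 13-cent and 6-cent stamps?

We need non-negative x, y with 13x + 6y = 58.
gcd(13, 6) = 1 divides 58, so integer solutions exist.
Search for a non-negative one: x = 4 gives 6y = 58 - 52 = 6, so y = 1.
Check: 13·4 + 6·1 = 58 ✓

Yes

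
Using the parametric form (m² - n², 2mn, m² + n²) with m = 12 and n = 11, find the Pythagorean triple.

a = m² - n² = 12² - 11² = 144 - 121 = 23
b = 2mn = 2·12·11 = 264
c = m² + n² = 144 + 121 = 265
Verify: 23² + 264² = 529 + 69696 = 70225 = 265² ✓

(23, 264, 265)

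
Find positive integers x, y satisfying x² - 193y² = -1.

We need x² = 193y² - 1. Try successive y:
y = 1: x² = 193·1² - 1 = 192, not a perfect square
y = 2: x² = 193·2² - 1 = 771, not a perfect square
y = 3: x² = 193·3² - 1 = 1736, not a perfect square
...
y = 126985: x² = 193·126985² - 1 = 3112161713424 = 1764132² ✓
Check: 1764132² - 193·126985² = 3112161713424 - 3112161713425 = -1 ✓

x = 1764132, y = 126985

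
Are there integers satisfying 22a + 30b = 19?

Step 1: Compute gcd(22, 30).
gcd(22, 30) = 2

Step 2: Check divisibility.
Does 2 divide 19? 19 = 2 x 9 + 1, so no.

By the theorem on linear Diophantine equations, 22a + 30b = 19 has integer solutions if and only if gcd(22, 30) divides 19. Since 2 does not divide 19, no solutions exist.

No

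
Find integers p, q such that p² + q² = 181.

We need to find integers p, q > 0 such that p² + q² = 181.
Trying p = 9: q² = 181 - 9² = 181 - 81 = 100
q = 10
Check: 9² + 10² = 81 + 100 = 181 ✓

181 = 9² + 10²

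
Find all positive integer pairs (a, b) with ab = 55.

The positive divisors of 55 are: 1, 5, 11, 55.
Each divisor d gives the pair (d, 55/d):
(1, 55), (5, 11), (11, 5), (55, 1)

(1, 55), (5, 11), (11, 5), (55, 1)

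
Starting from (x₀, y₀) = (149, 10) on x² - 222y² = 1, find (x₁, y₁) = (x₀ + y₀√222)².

Solutions to x² - Dy² = 1 are generated by powers of (x₀ + y₀√D).
The next solution satisfies x₁ + y₁√222 = (x₀ + y₀√222)², giving:
x₁ = x₀² + 222y₀² = 149² + 222·10² = 22201 + 22200 = 44401
y₁ = 2x₀y₀ = 2·149·10 = 2980

Verify: 44401² - 222·2980² = 1971448801 - 1971448800 = 1 ✓

x = 44401, y = 2980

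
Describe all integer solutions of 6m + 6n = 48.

Step 1: Compute gcd(6, 6) = 6.
Since 6 divides 48, solutions exist.

Step 2: Find a particular solution using extended Euclidean algorithm.
We get m₀ = 0, n₀ = 8.
Check: 6*0 + 6*8 = 48 = 48 ✓

Step 3: Write the general solution.
m = 0 + (6/6)t = 0 + 1t
n = 8 - (6/6)t = 8 - 1t
for any integer t.

m = 0 + 1t, n = 8 - 1t for integer t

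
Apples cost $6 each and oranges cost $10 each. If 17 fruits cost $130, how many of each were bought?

Let a = apples, o = oranges.
a + o = 17
6a + 10o = 130
Substitute o = 17 - a:
6a + 10(17 - a) = 130
(6 - 10)a = 130 - 170
-4a = -40
a = 10, o = 17 - 10 = 7

Apples: 10, Oranges: 7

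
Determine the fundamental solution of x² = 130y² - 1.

We need x² = 130y² - 1. Try successive y:
y = 1: x² = 130·1² - 1 = 129, not a perfect square
y = 2: x² = 130·2² - 1 = 519, not a perfect square
y = 3: x² = 130·3² - 1 = 1169, not a perfect square
...
y = 5: x² = 130·5² - 1 = 3249 = 57² ✓
Check: 57² - 130·5² = 3249 - 3250 = -1 ✓

x = 57, y = 5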